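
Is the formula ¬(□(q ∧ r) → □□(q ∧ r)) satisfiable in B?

1. ¬(□(q ∧ r) → □□(q ∧ r)), 0
2. □(q ∧ r), 0
3. ¬□□(q ∧ r), 0
4. q ∧ r, 0
5. q, 0
6. r, 0
7. ¬□(q ∧ r), 1
8. q ∧ r, 1
9. q, 1
10. r, 1
11. ¬(q ∧ r), 2
12. ¬r, 2
Accessibility: 0R0, 0R1, 1R0, 1R1, 1R2, 2R1, 2R2

Satisfiable (open branch found)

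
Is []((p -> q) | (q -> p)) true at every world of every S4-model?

Valid in S4

Tableau for the negation ~[]((p -> q) | (q -> p)):
1. ~[]((p -> q) | (q -> p)), u
2. ~((p -> q) | (q -> p)), v
3. ~(p -> q), v
4. ~(q -> p), v
5. p, v
6. ~q, v
7. q, v
8. ~p, v
Accessibility: uRu, uRv, vRv
Branch closes: q and ~q both at v.
All branches of the negation close; one closing branch shown above.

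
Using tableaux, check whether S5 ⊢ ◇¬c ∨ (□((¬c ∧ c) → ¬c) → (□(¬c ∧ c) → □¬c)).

Tableau for the negation ¬(◇¬c ∨ (□((¬c ∧ c) → ¬c) → (□(¬c ∧ c) → □¬c))):
1. ¬(◇¬c ∨ (□((¬c ∧ c) → ¬c) → (□(¬c ∧ c) → □¬c))), w0
2. ¬◇¬c, w0
3. ¬(□((¬c ∧ c) → ¬c) → (□(¬c ∧ c) → □¬c)), w0
4. □((¬c ∧ c) → ¬c), w0
5. ¬(□(¬c ∧ c) → □¬c), w0
6. □(¬c ∧ c), w0
7. ¬□¬c, w0
8. c, w0
9. (¬c ∧ c) → ¬c, w0
10. ¬c ∧ c, w0
11. ¬c, w0
Accessibility: w0Rw0
Branch closes: c and ¬c both at w0.
Every branch of the negation's tableau closes; the branch above is one of them.

Valid in S5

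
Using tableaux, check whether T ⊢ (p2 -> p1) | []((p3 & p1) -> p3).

Valid in T

Tableau for the negation ~((p2 -> p1) | []((p3 & p1) -> p3)):
1. ~((p2 -> p1) | []((p3 & p1) -> p3)), 0
2. ~(p2 -> p1), 0
3. ~[]((p3 & p1) -> p3), 0
4. p2, 0
5. ~p1, 0
6. ~((p3 & p1) -> p3), 1
7. p3 & p1, 1
8. ~p3, 1
9. p3, 1
10. p1, 1
Accessibility: 0R0, 0R1, 1R1
Branch closes: p3 and ~p3 both at 1.
Every branch of the negation's tableau closes; the branch above is one of them.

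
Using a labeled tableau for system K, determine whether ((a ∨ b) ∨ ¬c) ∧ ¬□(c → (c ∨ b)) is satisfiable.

1. ((a ∨ b) ∨ ¬c) ∧ ¬□(c → (c ∨ b)), w0
2. (a ∨ b) ∨ ¬c, w0   [∧-rule on 1]
3. ¬□(c → (c ∨ b)), w0   [∧-rule on 1]
4. a ∨ b, w0   [∨-rule on 2 (branches; this branch)]
5. b, w0   [∨-rule on 4 (branches; this branch)]
6. ¬(c → (c ∨ b)), w1   [¬□-rule on 3: fresh world w1, w0Rw1]
7. c, w1   [¬→-rule on 6]
8. ¬(c ∨ b), w1   [¬→-rule on 6]
9. ¬c, w1   [¬∨-rule on 8]
10. ¬b, w1   [¬∨-rule on 8]
Accessibility: w0Rw1
Branch closes: c and ¬c both at w1.
All branches of the tableau close; one closing branch shown above.

Unsatisfiable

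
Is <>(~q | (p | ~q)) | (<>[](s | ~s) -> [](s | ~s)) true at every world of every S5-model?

Tableau for the negation ~(<>(~q | (p | ~q)) | (<>[](s | ~s) -> [](s | ~s))):
1. ~(<>(~q | (p | ~q)) | (<>[](s | ~s) -> [](s | ~s))), u
2. ~<>(~q | (p | ~q)), u
3. ~(<>[](s | ~s) -> [](s | ~s)), u
4. <>[](s | ~s), u
5. ~[](s | ~s), u
6. ~(~q | (p | ~q)), u
7. q, u
8. ~(p | ~q), u
9. ~p, u
10. [](s | ~s), v
11. ~(~q | (p | ~q)), v
12. q, v
13. ~(p | ~q), v
14. ~p, v
15. s | ~s, u
16. s | ~s, v
17. ~s, u
18. ~s, v
19. ~(s | ~s), w
20. ~s, w
21. s, w
Accessibility: uRu, uRv, uRw, vRu, vRv, vRw, wRu, wRv, wRw
Branch closes: s and ~s both at w.
All branches of the negation close; one closing branch shown above.

Yes, valid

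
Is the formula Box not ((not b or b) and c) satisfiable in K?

1. Box not ((not b or b) and c), 0

Satisfiable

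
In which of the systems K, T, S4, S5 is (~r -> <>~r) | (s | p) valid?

K-tableau for the negation ~((~r -> <>~r) | (s | p)):
1. ~((~r -> <>~r) | (s | p)), 0
2. ~(~r -> <>~r), 0   [~|-rule on 1]
3. ~(s | p), 0   [~|-rule on 1]
4. ~r, 0   [~->-rule on 2]
5. ~<>~r, 0   [~->-rule on 2]
6. ~s, 0   [~|-rule on 3]
7. ~p, 0   [~|-rule on 3]
Complete open branch: countermodel on a K-frame, so not valid in K.
T-tableau for the negation ~((~r -> <>~r) | (s | p)):
1. ~((~r -> <>~r) | (s | p)), 0
2. ~(~r -> <>~r), 0   [~|-rule on 1]
3. ~(s | p), 0   [~|-rule on 1]
4. ~r, 0   [~->-rule on 2]
5. ~<>~r, 0   [~->-rule on 2]
6. ~s, 0   [~|-rule on 3]
7. ~p, 0   [~|-rule on 3]
8. r, 0   [~<>-rule on 5 via 0R0]
Accessibility: 0R0
Branch closes: r and ~r both at 0.
Every branch closes (one shown): valid in T, hence also in S4, S5 (every theorem of T is a theorem of S4 and S5).

T, S4, S5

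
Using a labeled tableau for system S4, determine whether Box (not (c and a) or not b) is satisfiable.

1. Box (not (c and a) or not b), u
2. not (c and a) or not b, u
3. not b, u
Accessibility: uRu

Satisfiable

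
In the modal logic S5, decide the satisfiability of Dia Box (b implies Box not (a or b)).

Satisfiable

1. Dia Box (b implies Box not (a or b)), w0
2. Box (b implies Box not (a or b)), w1
3. b implies Box not (a or b), w0
4. b implies Box not (a or b), w1
5. Box not (a or b), w0
6. not (a or b), w0
7. not a, w0
8. not b, w0
9. not (a or b), w1
10. not a, w1
11. not b, w1
12. Box not (a or b), w1
Accessibility: w0Rw0, w0Rw1, w1Rw0, w1Rw1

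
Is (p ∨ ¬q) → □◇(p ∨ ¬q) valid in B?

Valid in B

Tableau for the negation ¬((p ∨ ¬q) → □◇(p ∨ ¬q)):
1. ¬((p ∨ ¬q) → □◇(p ∨ ¬q)), w0
2. p ∨ ¬q, w0
3. ¬□◇(p ∨ ¬q), w0
4. ¬q, w0
5. ¬◇(p ∨ ¬q), w1
6. ¬(p ∨ ¬q), w0
7. ¬p, w0
8. q, w0
Accessibility: w0Rw0, w0Rw1, w1Rw0, w1Rw1
Branch closes: q and ¬q both at w0.
All branches of the negation close; one closing branch shown above.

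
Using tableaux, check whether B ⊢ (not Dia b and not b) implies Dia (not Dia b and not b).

Yes, valid

Tableau for the negation not ((not Dia b and not b) implies Dia (not Dia b and not b)):
1. not ((not Dia b and not b) implies Dia (not Dia b and not b)), u
2. not Dia b and not b, u
3. not Dia (not Dia b and not b), u
4. not Dia b, u
5. not b, u
6. not (not Dia b and not b), u
7. Dia b, u
8. b, v
9. not (not Dia b and not b), v
10. not b, v
Accessibility: uRu, uRv, vRu, vRv
Branch closes: b and not b both at v.
Every branch of the negation's tableau closes; the branch above is one of them.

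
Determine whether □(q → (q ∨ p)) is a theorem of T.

Tableau for the negation ¬□(q → (q ∨ p)):
1. ¬□(q → (q ∨ p)), w0
2. ¬(q → (q ∨ p)), w1
3. q, w1
4. ¬(q ∨ p), w1
5. ¬q, w1
6. ¬p, w1
Accessibility: w0Rw0, w0Rw1, w1Rw1
Branch closes: q and ¬q both at w1.
All branches of the negation close; one closing branch shown above.

Valid in T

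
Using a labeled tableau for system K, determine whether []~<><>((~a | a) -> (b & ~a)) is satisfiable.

1. []~<><>((~a | a) -> (b & ~a)), w0

Satisfiable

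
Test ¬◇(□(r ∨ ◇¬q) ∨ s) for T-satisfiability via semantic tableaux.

1. ¬◇(□(r ∨ ◇¬q) ∨ s), u
2. ¬(□(r ∨ ◇¬q) ∨ s), u   [¬◇-rule on 1 via uRu]
3. ¬□(r ∨ ◇¬q), u   [¬∨-rule on 2]
4. ¬s, u   [¬∨-rule on 2]
5. ¬(r ∨ ◇¬q), v   [¬□-rule on 3: fresh world v, uRv]
6. ¬r, v   [¬∨-rule on 5]
7. ¬◇¬q, v   [¬∨-rule on 5]
8. ¬(□(r ∨ ◇¬q) ∨ s), v   [¬◇-rule on 1 via uRv]
9. ¬□(r ∨ ◇¬q), v   [¬∨-rule on 8]
10. ¬s, v   [¬∨-rule on 8]
11. q, v   [¬◇-rule on 7 via vRv]
12. ¬(r ∨ ◇¬q), w   [¬□-rule on 9: fresh world w, vRw]
13. ¬r, w   [¬∨-rule on 12]
14. ¬◇¬q, w   [¬∨-rule on 12]
15. q, w   [¬◇-rule on 7 via vRw]
Accessibility: uRu, uRv, vRv, vRw, wRw

Satisfiable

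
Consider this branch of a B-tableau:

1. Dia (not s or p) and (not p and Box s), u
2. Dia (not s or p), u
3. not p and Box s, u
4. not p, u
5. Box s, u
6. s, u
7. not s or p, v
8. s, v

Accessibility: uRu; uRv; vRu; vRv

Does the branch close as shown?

Open

No world carries both an atom and its negation.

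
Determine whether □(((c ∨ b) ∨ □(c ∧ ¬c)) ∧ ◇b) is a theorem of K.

Invalid (countermodel exists)

Tableau for the negation ¬□(((c ∨ b) ∨ □(c ∧ ¬c)) ∧ ◇b):
1. ¬□(((c ∨ b) ∨ □(c ∧ ¬c)) ∧ ◇b), w0
2. ¬(((c ∨ b) ∨ □(c ∧ ¬c)) ∧ ◇b), w1
3. ¬◇b, w1
Accessibility: w0Rw1
The negation has an open branch (countermodel exists).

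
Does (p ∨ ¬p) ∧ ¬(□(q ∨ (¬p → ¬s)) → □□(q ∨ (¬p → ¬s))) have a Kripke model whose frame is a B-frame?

Yes, satisfiable

1. (p ∨ ¬p) ∧ ¬(□(q ∨ (¬p → ¬s)) → □□(q ∨ (¬p → ¬s))), w0
2. p ∨ ¬p, w0
3. ¬(□(q ∨ (¬p → ¬s)) → □□(q ∨ (¬p → ¬s))), w0
4. □(q ∨ (¬p → ¬s)), w0
5. ¬□□(q ∨ (¬p → ¬s)), w0
6. q ∨ (¬p → ¬s), w0
7. ¬p, w0
8. ¬p → ¬s, w0
9. ¬s, w0
10. ¬□(q ∨ (¬p → ¬s)), w1
11. q ∨ (¬p → ¬s), w1
12. ¬p → ¬s, w1
13. ¬s, w1
14. ¬(q ∨ (¬p → ¬s)), w2
15. ¬q, w2
16. ¬(¬p → ¬s), w2
17. ¬p, w2
18. s, w2
Accessibility: w0Rw0, w0Rw1, w1Rw0, w1Rw1, w1Rw2, w2Rw1, w2Rw2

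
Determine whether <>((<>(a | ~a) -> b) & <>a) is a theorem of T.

No, not valid

Tableau for the negation ~<>((<>(a | ~a) -> b) & <>a):
1. ~<>((<>(a | ~a) -> b) & <>a), 0
2. ~((<>(a | ~a) -> b) & <>a), 0
3. ~<>a, 0
4. ~a, 0
Accessibility: 0R0
The negation has an open branch (countermodel exists).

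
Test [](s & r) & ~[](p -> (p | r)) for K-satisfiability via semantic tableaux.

1. [](s & r) & ~[](p -> (p | r)), w0
2. [](s & r), w0
3. ~[](p -> (p | r)), w0
4. ~(p -> (p | r)), w1
5. p, w1
6. ~(p | r), w1
7. ~p, w1
8. ~r, w1
Accessibility: w0Rw1
Branch closes: p and ~p both at w1.
(One branch shown.) All branches close.

Unsatisfiable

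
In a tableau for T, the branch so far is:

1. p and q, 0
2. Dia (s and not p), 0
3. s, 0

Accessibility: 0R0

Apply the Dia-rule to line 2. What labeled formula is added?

a fresh world 1 with 0R1, and s and not p at 1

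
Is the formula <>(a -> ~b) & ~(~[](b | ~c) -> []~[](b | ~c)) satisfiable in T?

Satisfiable (open branch found)

1. <>(a -> ~b) & ~(~[](b | ~c) -> []~[](b | ~c)), 0
2. <>(a -> ~b), 0
3. ~(~[](b | ~c) -> []~[](b | ~c)), 0
4. ~[](b | ~c), 0
5. ~[]~[](b | ~c), 0
6. a -> ~b, 1
7. ~b, 1
8. ~(b | ~c), 2
9. ~b, 2
10. c, 2
11. [](b | ~c), 3
12. b | ~c, 3
13. ~c, 3
Accessibility: 0R0, 0R1, 0R2, 0R3, 1R1, 2R2, 3R3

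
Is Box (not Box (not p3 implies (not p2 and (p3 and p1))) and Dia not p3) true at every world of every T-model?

Not valid

Tableau for the negation not Box (not Box (not p3 implies (not p2 and (p3 and p1))) and Dia not p3):
1. not Box (not Box (not p3 implies (not p2 and (p3 and p1))) and Dia not p3), w0
2. not (not Box (not p3 implies (not p2 and (p3 and p1))) and Dia not p3), w1
3. not Dia not p3, w1
4. p3, w1
Accessibility: w0Rw0, w0Rw1, w1Rw1
The negation has an open branch (countermodel exists).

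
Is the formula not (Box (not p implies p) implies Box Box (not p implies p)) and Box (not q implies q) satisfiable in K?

1. not (Box (not p implies p) implies Box Box (not p implies p)) and Box (not q implies q), u
2. not (Box (not p implies p) implies Box Box (not p implies p)), u   [and-rule on 1]
3. Box (not q implies q), u   [and-rule on 1]
4. Box (not p implies p), u   [neg-implies-rule on 2]
5. not Box Box (not p implies p), u   [neg-implies-rule on 2]
6. not Box (not p implies p), v   [neg-Box-rule on 5: fresh world v, uRv]
7. not q implies q, v   [Box-rule on 3 via uRv]
8. not p implies p, v   [Box-rule on 4 via uRv]
9. q, v   [implies-rule on 7 (branches; this branch)]
10. p, v   [implies-rule on 8 (branches; this branch)]
11. not (not p implies p), w   [neg-Box-rule on 6: fresh world w, vRw]
12. not p, w   [neg-implies-rule on 11]
Accessibility: uRv, vRw

Satisfiable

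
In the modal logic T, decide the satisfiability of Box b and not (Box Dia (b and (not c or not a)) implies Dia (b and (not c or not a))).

No, unsatisfiable

1. Box b and not (Box Dia (b and (not c or not a)) implies Dia (b and (not c or not a))), w0
2. Box b, w0   [and-rule on 1]
3. not (Box Dia (b and (not c or not a)) implies Dia (b and (not c or not a))), w0   [and-rule on 1]
4. Box Dia (b and (not c or not a)), w0   [neg-implies-rule on 3]
5. not Dia (b and (not c or not a)), w0   [neg-implies-rule on 3]
6. b, w0   [Box-rule on 2 via w0Rw0]
7. Dia (b and (not c or not a)), w0   [Box-rule on 4 via w0Rw0]
8. not (b and (not c or not a)), w0   [neg-Dia-rule on 5 via w0Rw0]
9. not (not c or not a), w0   [neg-and-rule on 8 (branches; this branch)]
10. c, w0   [neg-or-rule on 9]
11. a, w0   [neg-or-rule on 9]
12. b and (not c or not a), w1   [Dia-rule on 7: fresh world w1, w0Rw1]
13. b, w1   [and-rule on 12]
14. not c or not a, w1   [and-rule on 12]
15. Dia (b and (not c or not a)), w1   [Box-rule on 4 via w0Rw1]
16. not (b and (not c or not a)), w1   [neg-Dia-rule on 5 via w0Rw1]
17. not a, w1   [or-rule on 14 (branches; this branch)]
18. not (not c or not a), w1   [neg-and-rule on 16 (branches; this branch)]
19. c, w1   [neg-or-rule on 18]
20. a, w1   [neg-or-rule on 18]
Accessibility: w0Rw0, w0Rw1, w1Rw1
Branch closes: a and not a both at w1.
(One branch shown.) All branches close.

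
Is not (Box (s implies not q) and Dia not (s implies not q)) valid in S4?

Valid in S4

Tableau for the negation Box (s implies not q) and Dia not (s implies not q):
1. Box (s implies not q) and Dia not (s implies not q), w0
2. Box (s implies not q), w0
3. Dia not (s implies not q), w0
4. s implies not q, w0
5. not q, w0
6. not (s implies not q), w1
7. s, w1
8. q, w1
9. s implies not q, w1
10. not q, w1
Accessibility: w0Rw0, w0Rw1, w1Rw1
Branch closes: q and not q both at w1.
All branches of the negation close; one closing branch shown above.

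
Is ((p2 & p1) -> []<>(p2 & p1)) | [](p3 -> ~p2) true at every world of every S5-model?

Tableau for the negation ~(((p2 & p1) -> []<>(p2 & p1)) | [](p3 -> ~p2)):
1. ~(((p2 & p1) -> []<>(p2 & p1)) | [](p3 -> ~p2)), u
2. ~((p2 & p1) -> []<>(p2 & p1)), u
3. ~[](p3 -> ~p2), u
4. p2 & p1, u
5. ~[]<>(p2 & p1), u
6. p2, u
7. p1, u
8. ~(p3 -> ~p2), v
9. p3, v
10. p2, v
11. ~<>(p2 & p1), w
12. ~(p2 & p1), u
13. ~(p2 & p1), v
14. ~(p2 & p1), w
15. ~p1, u
Accessibility: uRu, uRv, uRw, vRu, vRv, vRw, wRu, wRv, wRw
Branch closes: p1 and ~p1 both at u.
Every branch of the negation's tableau closes; the branch above is one of them.

Valid in S5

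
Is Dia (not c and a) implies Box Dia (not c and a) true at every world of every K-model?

Invalid (countermodel exists)

Tableau for the negation not (Dia (not c and a) implies Box Dia (not c and a)):
1. not (Dia (not c and a) implies Box Dia (not c and a)), 0
2. Dia (not c and a), 0
3. not Box Dia (not c and a), 0
4. not c and a, 1
5. not c, 1
6. a, 1
7. not Dia (not c and a), 2
Accessibility: 0R1, 0R2
The negation has an open branch (countermodel exists).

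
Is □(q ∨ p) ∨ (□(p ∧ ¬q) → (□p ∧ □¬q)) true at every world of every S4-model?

Valid in S4

Tableau for the negation ¬(□(q ∨ p) ∨ (□(p ∧ ¬q) → (□p ∧ □¬q))):
1. ¬(□(q ∨ p) ∨ (□(p ∧ ¬q) → (□p ∧ □¬q))), u
2. ¬□(q ∨ p), u
3. ¬(□(p ∧ ¬q) → (□p ∧ □¬q)), u
4. □(p ∧ ¬q), u
5. ¬(□p ∧ □¬q), u
6. p ∧ ¬q, u
7. p, u
8. ¬q, u
9. ¬□¬q, u
10. ¬(q ∨ p), v
11. ¬q, v
12. ¬p, v
13. p ∧ ¬q, v
14. p, v
Accessibility: uRu, uRv, vRv
Branch closes: p and ¬p both at v.
Every branch of the negation's tableau closes; the branch above is one of them.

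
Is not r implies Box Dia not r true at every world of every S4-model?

No, not valid

Tableau for the negation not (not r implies Box Dia not r):
1. not (not r implies Box Dia not r), u
2. not r, u   [neg-implies-rule on 1]
3. not Box Dia not r, u   [neg-implies-rule on 1]
4. not Dia not r, v   [neg-Box-rule on 3: fresh world v, uRv]
5. r, v   [neg-Dia-rule on 4 via vRv]
Accessibility: uRu, uRv, vRv
The negation has an open branch (countermodel exists).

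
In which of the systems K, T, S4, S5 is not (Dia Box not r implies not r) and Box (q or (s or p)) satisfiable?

S4-tableau for the formula:
1. not (Dia Box not r implies not r) and Box (q or (s or p)), w0
2. not (Dia Box not r implies not r), w0
3. Box (q or (s or p)), w0
4. Dia Box not r, w0
5. r, w0
6. q or (s or p), w0
7. s or p, w0
8. p, w0
9. Box not r, w1
10. q or (s or p), w1
11. not r, w1
12. s or p, w1
13. p, w1
Accessibility: w0Rw0, w0Rw1, w1Rw1
Complete open branch: satisfiable in S4, hence also in K, T (this S4-model is also a K-model and a T-model).
S5-tableau for the formula:
1. not (Dia Box not r implies not r) and Box (q or (s or p)), w0
2. not (Dia Box not r implies not r), w0
3. Box (q or (s or p)), w0
4. Dia Box not r, w0
5. r, w0
6. q or (s or p), w0
7. s or p, w0
8. p, w0
9. Box not r, w1
10. q or (s or p), w1
11. not r, w0
Accessibility: w0Rw0, w0Rw1, w1Rw0, w1Rw1
Branch closes: r and not r both at w0.
Every branch closes (one shown): unsatisfiable in S5.

K, T, S4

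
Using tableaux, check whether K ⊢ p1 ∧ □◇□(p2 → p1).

Tableau for the negation ¬(p1 ∧ □◇□(p2 → p1)):
1. ¬(p1 ∧ □◇□(p2 → p1)), w0
2. ¬□◇□(p2 → p1), w0   [¬∧-rule on 1 (branches; this branch)]
3. ¬◇□(p2 → p1), w1   [¬□-rule on 2: fresh world w1, w0Rw1]
Accessibility: w0Rw1
The negation has an open branch (countermodel exists).

Not valid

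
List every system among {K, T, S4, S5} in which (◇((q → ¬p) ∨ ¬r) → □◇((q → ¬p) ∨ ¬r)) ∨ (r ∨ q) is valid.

S4-tableau for the negation ¬((◇((q → ¬p) ∨ ¬r) → □◇((q → ¬p) ∨ ¬r)) ∨ (r ∨ q)):
1. ¬((◇((q → ¬p) ∨ ¬r) → □◇((q → ¬p) ∨ ¬r)) ∨ (r ∨ q)), u
2. ¬(◇((q → ¬p) ∨ ¬r) → □◇((q → ¬p) ∨ ¬r)), u
3. ¬(r ∨ q), u
4. ◇((q → ¬p) ∨ ¬r), u
5. ¬□◇((q → ¬p) ∨ ¬r), u
6. ¬r, u
7. ¬q, u
8. (q → ¬p) ∨ ¬r, v
9. ¬r, v
10. ¬◇((q → ¬p) ∨ ¬r), w
11. ¬((q → ¬p) ∨ ¬r), w
12. ¬(q → ¬p), w
13. r, w
14. q, w
15. p, w
Accessibility: uRu, uRv, uRw, vRv, wRw
Complete open branch: countermodel on an S4-frame, so not valid in S4, nor in K, T (the same frame is also a K-frame and a T-frame).
S5-tableau for the negation ¬((◇((q → ¬p) ∨ ¬r) → □◇((q → ¬p) ∨ ¬r)) ∨ (r ∨ q)):
1. ¬((◇((q → ¬p) ∨ ¬r) → □◇((q → ¬p) ∨ ¬r)) ∨ (r ∨ q)), u
2. ¬(◇((q → ¬p) ∨ ¬r) → □◇((q → ¬p) ∨ ¬r)), u
3. ¬(r ∨ q), u
4. ◇((q → ¬p) ∨ ¬r), u
5. ¬□◇((q → ¬p) ∨ ¬r), u
6. ¬r, u
7. ¬q, u
8. (q → ¬p) ∨ ¬r, v
9. q → ¬p, v
10. ¬p, v
11. ¬◇((q → ¬p) ∨ ¬r), w
12. ¬((q → ¬p) ∨ ¬r), u
13. ¬(q → ¬p), u
14. r, u
Accessibility: uRu, uRv, uRw, vRu, vRv, vRw, wRu, wRv, wRw
Branch closes: r and ¬r both at u.
Every branch closes (one shown): valid in S5.

S5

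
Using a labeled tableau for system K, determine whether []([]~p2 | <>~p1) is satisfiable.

1. []([]~p2 | <>~p1), u

Satisfiable (open branch found)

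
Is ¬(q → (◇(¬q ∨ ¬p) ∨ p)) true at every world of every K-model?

Tableau for the negation q → (◇(¬q ∨ ¬p) ∨ p):
1. q → (◇(¬q ∨ ¬p) ∨ p), u
2. ◇(¬q ∨ ¬p) ∨ p, u
3. p, u
The negation has an open branch (countermodel exists).

Not valid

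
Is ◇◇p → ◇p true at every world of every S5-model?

Valid

Tableau for the negation ¬(◇◇p → ◇p):
1. ¬(◇◇p → ◇p), u
2. ◇◇p, u   [¬→-rule on 1]
3. ¬◇p, u   [¬→-rule on 1]
4. ¬p, u   [¬◇-rule on 3 via uRu]
5. ◇p, v   [◇-rule on 2: fresh world v, uRv]
6. ¬p, v   [¬◇-rule on 3 via uRv]
7. p, w   [◇-rule on 5: fresh world w, vRw]
8. ¬p, w   [¬◇-rule on 3 via uRw]
Accessibility: uRu, uRv, uRw, vRu, vRv, vRw, wRu, wRv, wRw
Branch closes: p and ¬p both at w.
All branches of the negation close; one closing branch shown above.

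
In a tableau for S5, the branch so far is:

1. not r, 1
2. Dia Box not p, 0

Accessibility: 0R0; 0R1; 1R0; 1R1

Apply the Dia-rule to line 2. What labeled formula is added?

a fresh world 2 with 0R2, and Box not p at 2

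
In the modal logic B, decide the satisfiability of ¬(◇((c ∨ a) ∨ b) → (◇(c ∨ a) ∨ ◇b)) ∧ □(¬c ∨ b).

Unsatisfiable

1. ¬(◇((c ∨ a) ∨ b) → (◇(c ∨ a) ∨ ◇b)) ∧ □(¬c ∨ b), w0
2. ¬(◇((c ∨ a) ∨ b) → (◇(c ∨ a) ∨ ◇b)), w0
3. □(¬c ∨ b), w0
4. ◇((c ∨ a) ∨ b), w0
5. ¬(◇(c ∨ a) ∨ ◇b), w0
6. ¬◇(c ∨ a), w0
7. ¬◇b, w0
8. ¬c ∨ b, w0
9. ¬(c ∨ a), w0
10. ¬c, w0
11. ¬a, w0
12. ¬b, w0
13. (c ∨ a) ∨ b, w1
14. ¬c ∨ b, w1
15. ¬(c ∨ a), w1
16. ¬c, w1
17. ¬a, w1
18. ¬b, w1
19. c ∨ a, w1
20. a, w1
Accessibility: w0Rw0, w0Rw1, w1Rw0, w1Rw1
Branch closes: a and ¬a both at w1.
Every branch closes; the branch above is one of them.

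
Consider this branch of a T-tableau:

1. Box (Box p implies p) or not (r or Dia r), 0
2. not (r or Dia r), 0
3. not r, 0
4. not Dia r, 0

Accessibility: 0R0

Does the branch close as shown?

There is no literal clash: for every atom and world, at most one sign appears.

Not closed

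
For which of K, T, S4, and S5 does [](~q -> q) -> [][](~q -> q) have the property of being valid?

S4, S5

S4-tableau for the negation ~([](~q -> q) -> [][](~q -> q)):
1. ~([](~q -> q) -> [][](~q -> q)), w0
2. [](~q -> q), w0   [~->-rule on 1]
3. ~[][](~q -> q), w0   [~->-rule on 1]
4. ~q -> q, w0   [[]-rule on 2 via w0Rw0]
5. q, w0   [->-rule on 4 (branches; this branch)]
6. ~[](~q -> q), w1   [~[]-rule on 3: fresh world w1, w0Rw1]
7. ~q -> q, w1   [[]-rule on 2 via w0Rw1]
8. q, w1   [->-rule on 7 (branches; this branch)]
9. ~(~q -> q), w2   [~[]-rule on 6: fresh world w2, w1Rw2]
10. ~q, w2   [~->-rule on 9]
11. ~q -> q, w2   [[]-rule on 2 via w0Rw2]
12. q, w2   [->-rule on 11 (branches; this branch)]
Accessibility: w0Rw0, w0Rw1, w0Rw2, w1Rw1, w1Rw2, w2Rw2
Branch closes: q and ~q both at w2.
Every branch closes (one shown): valid in S4, hence also in S5 (every theorem of S4 is a theorem of S5).
T-tableau for the negation ~([](~q -> q) -> [][](~q -> q)):
1. ~([](~q -> q) -> [][](~q -> q)), w0
2. [](~q -> q), w0   [~->-rule on 1]
3. ~[][](~q -> q), w0   [~->-rule on 1]
4. ~q -> q, w0   [[]-rule on 2 via w0Rw0]
5. q, w0   [->-rule on 4 (branches; this branch)]
6. ~[](~q -> q), w1   [~[]-rule on 3: fresh world w1, w0Rw1]
7. ~q -> q, w1   [[]-rule on 2 via w0Rw1]
8. q, w1   [->-rule on 7 (branches; this branch)]
9. ~(~q -> q), w2   [~[]-rule on 6: fresh world w2, w1Rw2]
10. ~q, w2   [~->-rule on 9]
Accessibility: w0Rw0, w0Rw1, w1Rw1, w1Rw2, w2Rw2
Complete open branch: countermodel on a T-frame, so not valid in T, nor in K (the same frame is also a K-frame).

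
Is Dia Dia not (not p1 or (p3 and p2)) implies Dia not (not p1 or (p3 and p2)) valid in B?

Not valid

Tableau for the negation not (Dia Dia not (not p1 or (p3 and p2)) implies Dia not (not p1 or (p3 and p2))):
1. not (Dia Dia not (not p1 or (p3 and p2)) implies Dia not (not p1 or (p3 and p2))), 0
2. Dia Dia not (not p1 or (p3 and p2)), 0   [neg-implies-rule on 1]
3. not Dia not (not p1 or (p3 and p2)), 0   [neg-implies-rule on 1]
4. not p1 or (p3 and p2), 0   [neg-Dia-rule on 3 via 0R0]
5. p3 and p2, 0   [or-rule on 4 (branches; this branch)]
6. p3, 0   [and-rule on 5]
7. p2, 0   [and-rule on 5]
8. Dia not (not p1 or (p3 and p2)), 1   [Dia-rule on 2: fresh world 1, 0R1]
9. not p1 or (p3 and p2), 1   [neg-Dia-rule on 3 via 0R1]
10. p3 and p2, 1   [or-rule on 9 (branches; this branch)]
11. p3, 1   [and-rule on 10]
12. p2, 1   [and-rule on 10]
13. not (not p1 or (p3 and p2)), 2   [Dia-rule on 8: fresh world 2, 1R2]
14. p1, 2   [neg-or-rule on 13]
15. not (p3 and p2), 2   [neg-or-rule on 13]
16. not p2, 2   [neg-and-rule on 15 (branches; this branch)]
Accessibility: 0R0, 0R1, 1R0, 1R1, 1R2, 2R1, 2R2
The negation has an open branch (countermodel exists).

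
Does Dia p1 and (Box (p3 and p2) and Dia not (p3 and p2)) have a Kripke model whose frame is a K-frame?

No, unsatisfiable

1. Dia p1 and (Box (p3 and p2) and Dia not (p3 and p2)), u
2. Dia p1, u   [and-rule on 1]
3. Box (p3 and p2) and Dia not (p3 and p2), u   [and-rule on 1]
4. Box (p3 and p2), u   [and-rule on 3]
5. Dia not (p3 and p2), u   [and-rule on 3]
6. p1, v   [Dia-rule on 2: fresh world v, uRv]
7. p3 and p2, v   [Box-rule on 4 via uRv]
8. p3, v   [and-rule on 7]
9. p2, v   [and-rule on 7]
10. not (p3 and p2), w   [Dia-rule on 5: fresh world w, uRw]
11. p3 and p2, w   [Box-rule on 4 via uRw]
12. p3, w   [and-rule on 11]
13. p2, w   [and-rule on 11]
14. not p2, w   [neg-and-rule on 10 (branches; this branch)]
Accessibility: uRv, uRw
Branch closes: p2 and not p2 both at w.
Every branch closes; the branch above is one of them.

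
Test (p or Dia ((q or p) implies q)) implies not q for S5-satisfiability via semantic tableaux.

Satisfiable

1. (p or Dia ((q or p) implies q)) implies not q, w0
2. not q, w0   [implies-rule on 1 (branches; this branch)]
Accessibility: w0Rw0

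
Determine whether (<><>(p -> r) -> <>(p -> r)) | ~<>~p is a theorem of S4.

Tableau for the negation ~((<><>(p -> r) -> <>(p -> r)) | ~<>~p):
1. ~((<><>(p -> r) -> <>(p -> r)) | ~<>~p), u
2. ~(<><>(p -> r) -> <>(p -> r)), u   [~|-rule on 1]
3. <>~p, u   [~|-rule on 1]
4. <><>(p -> r), u   [~->-rule on 2]
5. ~<>(p -> r), u   [~->-rule on 2]
6. ~(p -> r), u   [~<>-rule on 5 via uRu]
7. p, u   [~->-rule on 6]
8. ~r, u   [~->-rule on 6]
9. ~p, v   [<>-rule on 3: fresh world v, uRv]
10. ~(p -> r), v   [~<>-rule on 5 via uRv]
11. p, v   [~->-rule on 10]
12. ~r, v   [~->-rule on 10]
Accessibility: uRu, uRv, vRv
Branch closes: p and ~p both at v.
All branches of the negation close; one closing branch shown above.

Valid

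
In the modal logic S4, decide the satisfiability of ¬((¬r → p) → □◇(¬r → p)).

1. ¬((¬r → p) → □◇(¬r → p)), w0
2. ¬r → p, w0   [¬→-rule on 1]
3. ¬□◇(¬r → p), w0   [¬→-rule on 1]
4. p, w0   [→-rule on 2 (branches; this branch)]
5. ¬◇(¬r → p), w1   [¬□-rule on 3: fresh world w1, w0Rw1]
6. ¬(¬r → p), w1   [¬◇-rule on 5 via w1Rw1]
7. ¬r, w1   [¬→-rule on 6]
8. ¬p, w1   [¬→-rule on 6]
Accessibility: w0Rw0, w0Rw1, w1Rw1

Yes, satisfiable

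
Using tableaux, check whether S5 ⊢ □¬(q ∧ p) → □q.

Tableau for the negation ¬(□¬(q ∧ p) → □q):
1. ¬(□¬(q ∧ p) → □q), 0
2. □¬(q ∧ p), 0
3. ¬□q, 0
4. ¬(q ∧ p), 0
5. ¬p, 0
6. ¬q, 1
7. ¬(q ∧ p), 1
8. ¬p, 1
Accessibility: 0R0, 0R1, 1R0, 1R1
The negation has an open branch (countermodel exists).

Invalid (countermodel exists)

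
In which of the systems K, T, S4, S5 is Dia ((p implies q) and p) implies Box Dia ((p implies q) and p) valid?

S5

S4-tableau for the negation not (Dia ((p implies q) and p) implies Box Dia ((p implies q) and p)):
1. not (Dia ((p implies q) and p) implies Box Dia ((p implies q) and p)), w0
2. Dia ((p implies q) and p), w0
3. not Box Dia ((p implies q) and p), w0
4. (p implies q) and p, w1
5. p implies q, w1
6. p, w1
7. q, w1
8. not Dia ((p implies q) and p), w2
9. not ((p implies q) and p), w2
10. not p, w2
Accessibility: w0Rw0, w0Rw1, w0Rw2, w1Rw1, w2Rw2
Complete open branch: countermodel on an S4-frame, so not valid in S4, nor in K, T (the same frame is also a K-frame and a T-frame).
S5-tableau for the negation not (Dia ((p implies q) and p) implies Box Dia ((p implies q) and p)):
1. not (Dia ((p implies q) and p) implies Box Dia ((p implies q) and p)), w0
2. Dia ((p implies q) and p), w0
3. not Box Dia ((p implies q) and p), w0
4. (p implies q) and p, w1
5. p implies q, w1
6. p, w1
7. q, w1
8. not Dia ((p implies q) and p), w2
9. not ((p implies q) and p), w0
10. not ((p implies q) and p), w1
11. not ((p implies q) and p), w2
12. not (p implies q), w0
13. p, w0
14. not q, w0
15. not (p implies q), w1
16. not q, w1
Accessibility: w0Rw0, w0Rw1, w0Rw2, w1Rw0, w1Rw1, w1Rw2, w2Rw0, w2Rw1, w2Rw2
Branch closes: q and not q both at w1.
Every branch closes (one shown): valid in S5.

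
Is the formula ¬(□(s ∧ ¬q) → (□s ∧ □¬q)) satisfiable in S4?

Unsatisfiable

1. ¬(□(s ∧ ¬q) → (□s ∧ □¬q)), w0
2. □(s ∧ ¬q), w0
3. ¬(□s ∧ □¬q), w0
4. s ∧ ¬q, w0
5. s, w0
6. ¬q, w0
7. ¬□¬q, w0
8. q, w1
9. s ∧ ¬q, w1
10. s, w1
11. ¬q, w1
Accessibility: w0Rw0, w0Rw1, w1Rw1
Branch closes: q and ¬q both at w1.
(One branch shown.) All branches close.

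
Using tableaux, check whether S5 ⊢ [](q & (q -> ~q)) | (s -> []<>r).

No, not valid

Tableau for the negation ~([](q & (q -> ~q)) | (s -> []<>r)):
1. ~([](q & (q -> ~q)) | (s -> []<>r)), w0
2. ~[](q & (q -> ~q)), w0
3. ~(s -> []<>r), w0
4. s, w0
5. ~[]<>r, w0
6. ~(q & (q -> ~q)), w1
7. ~(q -> ~q), w1
8. q, w1
9. ~<>r, w2
10. ~r, w0
11. ~r, w1
12. ~r, w2
Accessibility: w0Rw0, w0Rw1, w0Rw2, w1Rw0, w1Rw1, w1Rw2, w2Rw0, w2Rw1, w2Rw2
The negation has an open branch (countermodel exists).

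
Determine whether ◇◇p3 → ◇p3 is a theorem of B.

Tableau for the negation ¬(◇◇p3 → ◇p3):
1. ¬(◇◇p3 → ◇p3), w0
2. ◇◇p3, w0
3. ¬◇p3, w0
4. ¬p3, w0
5. ◇p3, w1
6. ¬p3, w1
7. p3, w2
Accessibility: w0Rw0, w0Rw1, w1Rw0, w1Rw1, w1Rw2, w2Rw1, w2Rw2
The negation has an open branch (countermodel exists).

Not valid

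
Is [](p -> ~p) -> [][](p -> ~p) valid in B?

Not valid

Tableau for the negation ~([](p -> ~p) -> [][](p -> ~p)):
1. ~([](p -> ~p) -> [][](p -> ~p)), u
2. [](p -> ~p), u
3. ~[][](p -> ~p), u
4. p -> ~p, u
5. ~p, u
6. ~[](p -> ~p), v
7. p -> ~p, v
8. ~p, v
9. ~(p -> ~p), w
10. p, w
Accessibility: uRu, uRv, vRu, vRv, vRw, wRv, wRw
The negation has an open branch (countermodel exists).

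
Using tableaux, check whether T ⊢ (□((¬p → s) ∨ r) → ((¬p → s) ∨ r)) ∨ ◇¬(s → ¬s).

Tableau for the negation ¬((□((¬p → s) ∨ r) → ((¬p → s) ∨ r)) ∨ ◇¬(s → ¬s)):
1. ¬((□((¬p → s) ∨ r) → ((¬p → s) ∨ r)) ∨ ◇¬(s → ¬s)), 0
2. ¬(□((¬p → s) ∨ r) → ((¬p → s) ∨ r)), 0
3. ¬◇¬(s → ¬s), 0
4. □((¬p → s) ∨ r), 0
5. ¬((¬p → s) ∨ r), 0
6. ¬(¬p → s), 0
7. ¬r, 0
8. ¬p, 0
9. ¬s, 0
10. s → ¬s, 0
11. (¬p → s) ∨ r, 0
12. ¬p → s, 0
13. s, 0
Accessibility: 0R0
Branch closes: s and ¬s both at 0.
All branches of the negation close; one closing branch shown above.

Valid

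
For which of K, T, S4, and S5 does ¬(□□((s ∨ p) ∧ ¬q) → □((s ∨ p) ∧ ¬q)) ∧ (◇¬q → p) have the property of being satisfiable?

K

T-tableau for the formula:
1. ¬(□□((s ∨ p) ∧ ¬q) → □((s ∨ p) ∧ ¬q)) ∧ (◇¬q → p), w0
2. ¬(□□((s ∨ p) ∧ ¬q) → □((s ∨ p) ∧ ¬q)), w0
3. ◇¬q → p, w0
4. □□((s ∨ p) ∧ ¬q), w0
5. ¬□((s ∨ p) ∧ ¬q), w0
6. □((s ∨ p) ∧ ¬q), w0
7. (s ∨ p) ∧ ¬q, w0
8. s ∨ p, w0
9. ¬q, w0
10. p, w0
11. ¬((s ∨ p) ∧ ¬q), w1
12. □((s ∨ p) ∧ ¬q), w1
13. (s ∨ p) ∧ ¬q, w1
14. s ∨ p, w1
15. ¬q, w1
16. ¬(s ∨ p), w1
17. ¬s, w1
18. ¬p, w1
19. p, w1
Accessibility: w0Rw0, w0Rw1, w1Rw1
Branch closes: p and ¬p both at w1.
Every branch closes (one shown): unsatisfiable in T, hence also in S4, S5 (every S4/S5-frame is a T-frame).
K-tableau for the formula:
1. ¬(□□((s ∨ p) ∧ ¬q) → □((s ∨ p) ∧ ¬q)) ∧ (◇¬q → p), w0
2. ¬(□□((s ∨ p) ∧ ¬q) → □((s ∨ p) ∧ ¬q)), w0
3. ◇¬q → p, w0
4. □□((s ∨ p) ∧ ¬q), w0
5. ¬□((s ∨ p) ∧ ¬q), w0
6. p, w0
7. ¬((s ∨ p) ∧ ¬q), w1
8. □((s ∨ p) ∧ ¬q), w1
9. q, w1
Accessibility: w0Rw1
Complete open branch: satisfiable in K.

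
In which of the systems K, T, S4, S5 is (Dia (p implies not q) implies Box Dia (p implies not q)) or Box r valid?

S5-tableau for the negation not ((Dia (p implies not q) implies Box Dia (p implies not q)) or Box r):
1. not ((Dia (p implies not q) implies Box Dia (p implies not q)) or Box r), w0
2. not (Dia (p implies not q) implies Box Dia (p implies not q)), w0
3. not Box r, w0
4. Dia (p implies not q), w0
5. not Box Dia (p implies not q), w0
6. not r, w1
7. p implies not q, w2
8. not q, w2
9. not Dia (p implies not q), w3
10. not (p implies not q), w0
11. p, w0
12. q, w0
13. not (p implies not q), w1
14. p, w1
15. q, w1
16. not (p implies not q), w2
17. p, w2
18. q, w2
Accessibility: w0Rw0, w0Rw1, w0Rw2, w0Rw3, w1Rw0, w1Rw1, w1Rw2, w1Rw3, w2Rw0, w2Rw1, w2Rw2, w2Rw3, w3Rw0, w3Rw1, w3Rw2, w3Rw3
Branch closes: q and not q both at w2.
Every branch closes (one shown): valid in S5.
S4-tableau for the negation not ((Dia (p implies not q) implies Box Dia (p implies not q)) or Box r):
1. not ((Dia (p implies not q) implies Box Dia (p implies not q)) or Box r), w0
2. not (Dia (p implies not q) implies Box Dia (p implies not q)), w0
3. not Box r, w0
4. Dia (p implies not q), w0
5. not Box Dia (p implies not q), w0
6. not r, w1
7. p implies not q, w2
8. not q, w2
9. not Dia (p implies not q), w3
10. not (p implies not q), w3
11. p, w3
12. q, w3
Accessibility: w0Rw0, w0Rw1, w0Rw2, w0Rw3, w1Rw1, w2Rw2, w3Rw3
Complete open branch: countermodel on an S4-frame, so not valid in S4, nor in K, T (the same frame is also a K-frame and a T-frame).

S5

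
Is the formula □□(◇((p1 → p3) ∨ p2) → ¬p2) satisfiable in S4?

1. □□(◇((p1 → p3) ∨ p2) → ¬p2), u
2. □(◇((p1 → p3) ∨ p2) → ¬p2), u
3. ◇((p1 → p3) ∨ p2) → ¬p2, u
4. ¬p2, u
Accessibility: uRu

Yes, satisfiable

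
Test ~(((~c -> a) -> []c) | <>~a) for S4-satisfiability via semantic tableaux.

1. ~(((~c -> a) -> []c) | <>~a), w0
2. ~((~c -> a) -> []c), w0   [~|-rule on 1]
3. ~<>~a, w0   [~|-rule on 1]
4. ~c -> a, w0   [~->-rule on 2]
5. ~[]c, w0   [~->-rule on 2]
6. a, w0   [~<>-rule on 3 via w0Rw0]
7. ~c, w1   [~[]-rule on 5: fresh world w1, w0Rw1]
8. a, w1   [~<>-rule on 3 via w0Rw1]
Accessibility: w0Rw0, w0Rw1, w1Rw1

Satisfiable (open branch found)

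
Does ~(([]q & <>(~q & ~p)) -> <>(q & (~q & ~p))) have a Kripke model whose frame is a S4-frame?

1. ~(([]q & <>(~q & ~p)) -> <>(q & (~q & ~p))), 0
2. []q & <>(~q & ~p), 0
3. ~<>(q & (~q & ~p)), 0
4. []q, 0
5. <>(~q & ~p), 0
6. ~(q & (~q & ~p)), 0
7. q, 0
8. ~(~q & ~p), 0
9. p, 0
10. ~q & ~p, 1
11. ~q, 1
12. ~p, 1
13. ~(q & (~q & ~p)), 1
14. q, 1
Accessibility: 0R0, 0R1, 1R1
Branch closes: q and ~q both at 1.
Every branch closes; the branch above is one of them.

Unsatisfiable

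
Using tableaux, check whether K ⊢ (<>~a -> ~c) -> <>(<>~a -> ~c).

Tableau for the negation ~((<>~a -> ~c) -> <>(<>~a -> ~c)):
1. ~((<>~a -> ~c) -> <>(<>~a -> ~c)), w0
2. <>~a -> ~c, w0   [~->-rule on 1]
3. ~<>(<>~a -> ~c), w0   [~->-rule on 1]
4. ~c, w0   [->-rule on 2 (branches; this branch)]
The negation has an open branch (countermodel exists).

No, not valid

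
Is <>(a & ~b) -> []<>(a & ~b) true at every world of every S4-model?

Not valid

Tableau for the negation ~(<>(a & ~b) -> []<>(a & ~b)):
1. ~(<>(a & ~b) -> []<>(a & ~b)), 0
2. <>(a & ~b), 0   [~->-rule on 1]
3. ~[]<>(a & ~b), 0   [~->-rule on 1]
4. a & ~b, 1   [<>-rule on 2: fresh world 1, 0R1]
5. a, 1   [&-rule on 4]
6. ~b, 1   [&-rule on 4]
7. ~<>(a & ~b), 2   [~[]-rule on 3: fresh world 2, 0R2]
8. ~(a & ~b), 2   [~<>-rule on 7 via 2R2]
9. b, 2   [~&-rule on 8 (branches; this branch)]
Accessibility: 0R0, 0R1, 0R2, 1R1, 2R2
The negation has an open branch (countermodel exists).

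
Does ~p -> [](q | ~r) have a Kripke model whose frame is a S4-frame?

Satisfiable (open branch found)

1. ~p -> [](q | ~r), 0
2. [](q | ~r), 0
3. q | ~r, 0
4. ~r, 0
Accessibility: 0R0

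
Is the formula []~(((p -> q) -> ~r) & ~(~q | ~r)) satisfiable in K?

Satisfiable (open branch found)

1. []~(((p -> q) -> ~r) & ~(~q | ~r)), 0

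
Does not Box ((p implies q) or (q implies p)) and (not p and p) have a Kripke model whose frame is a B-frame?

1. not Box ((p implies q) or (q implies p)) and (not p and p), w0
2. not Box ((p implies q) or (q implies p)), w0
3. not p and p, w0
4. not p, w0
5. p, w0
Accessibility: w0Rw0
Branch closes: p and not p both at w0.
(One branch shown.) All branches close.

No, unsatisfiable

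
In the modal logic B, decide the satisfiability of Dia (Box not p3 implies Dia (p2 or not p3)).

Satisfiable (open branch found)

1. Dia (Box not p3 implies Dia (p2 or not p3)), w0
2. Box not p3 implies Dia (p2 or not p3), w1
3. Dia (p2 or not p3), w1
4. p2 or not p3, w2
5. not p3, w2
Accessibility: w0Rw0, w0Rw1, w1Rw0, w1Rw1, w1Rw2, w2Rw1, w2Rw2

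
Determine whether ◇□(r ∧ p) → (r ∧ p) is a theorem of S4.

No, not valid

Tableau for the negation ¬(◇□(r ∧ p) → (r ∧ p)):
1. ¬(◇□(r ∧ p) → (r ∧ p)), 0
2. ◇□(r ∧ p), 0   [¬→-rule on 1]
3. ¬(r ∧ p), 0   [¬→-rule on 1]
4. ¬p, 0   [¬∧-rule on 3 (branches; this branch)]
5. □(r ∧ p), 1   [◇-rule on 2: fresh world 1, 0R1]
6. r ∧ p, 1   [□-rule on 5 via 1R1]
7. r, 1   [∧-rule on 6]
8. p, 1   [∧-rule on 6]
Accessibility: 0R0, 0R1, 1R1
The negation has an open branch (countermodel exists).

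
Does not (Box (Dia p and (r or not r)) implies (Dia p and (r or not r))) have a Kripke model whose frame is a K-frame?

1. not (Box (Dia p and (r or not r)) implies (Dia p and (r or not r))), w0
2. Box (Dia p and (r or not r)), w0
3. not (Dia p and (r or not r)), w0
4. not Dia p, w0

Satisfiable (open branch found)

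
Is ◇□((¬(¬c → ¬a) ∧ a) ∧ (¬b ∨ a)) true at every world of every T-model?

No, not valid

Tableau for the negation ¬◇□((¬(¬c → ¬a) ∧ a) ∧ (¬b ∨ a)):
1. ¬◇□((¬(¬c → ¬a) ∧ a) ∧ (¬b ∨ a)), u
2. ¬□((¬(¬c → ¬a) ∧ a) ∧ (¬b ∨ a)), u
3. ¬((¬(¬c → ¬a) ∧ a) ∧ (¬b ∨ a)), v
4. ¬□((¬(¬c → ¬a) ∧ a) ∧ (¬b ∨ a)), v
5. ¬(¬b ∨ a), v
6. b, v
7. ¬a, v
8. ¬((¬(¬c → ¬a) ∧ a) ∧ (¬b ∨ a)), w
9. ¬(¬b ∨ a), w
10. b, w
11. ¬a, w
Accessibility: uRu, uRv, vRv, vRw, wRw
The negation has an open branch (countermodel exists).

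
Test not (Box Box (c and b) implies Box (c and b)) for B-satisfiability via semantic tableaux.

Unsatisfiable (every branch closes)

1. not (Box Box (c and b) implies Box (c and b)), w0
2. Box Box (c and b), w0
3. not Box (c and b), w0
4. Box (c and b), w0
5. c and b, w0
6. c, w0
7. b, w0
8. not (c and b), w1
9. Box (c and b), w1
10. c and b, w1
11. c, w1
12. b, w1
13. not b, w1
Accessibility: w0Rw0, w0Rw1, w1Rw0, w1Rw1
Branch closes: b and not b both at w1.
All branches of the tableau close; one closing branch shown above.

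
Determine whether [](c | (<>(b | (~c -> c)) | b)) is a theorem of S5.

No, not valid

Tableau for the negation ~[](c | (<>(b | (~c -> c)) | b)):
1. ~[](c | (<>(b | (~c -> c)) | b)), u
2. ~(c | (<>(b | (~c -> c)) | b)), v
3. ~c, v
4. ~(<>(b | (~c -> c)) | b), v
5. ~<>(b | (~c -> c)), v
6. ~b, v
7. ~(b | (~c -> c)), u
8. ~b, u
9. ~(~c -> c), u
10. ~c, u
11. ~(b | (~c -> c)), v
12. ~(~c -> c), v
Accessibility: uRu, uRv, vRu, vRv
The negation has an open branch (countermodel exists).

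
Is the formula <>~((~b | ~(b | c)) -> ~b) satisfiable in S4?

1. <>~((~b | ~(b | c)) -> ~b), 0
2. ~((~b | ~(b | c)) -> ~b), 1
3. ~b | ~(b | c), 1
4. b, 1
5. ~(b | c), 1
6. ~b, 1
7. ~c, 1
Accessibility: 0R0, 0R1, 1R1
Branch closes: b and ~b both at 1.
(One branch shown.) All branches close.

Unsatisfiable (every branch closes)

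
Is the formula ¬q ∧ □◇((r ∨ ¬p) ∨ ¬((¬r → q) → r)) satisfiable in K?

Yes, satisfiable

1. ¬q ∧ □◇((r ∨ ¬p) ∨ ¬((¬r → q) → r)), u
2. ¬q, u
3. □◇((r ∨ ¬p) ∨ ¬((¬r → q) → r)), u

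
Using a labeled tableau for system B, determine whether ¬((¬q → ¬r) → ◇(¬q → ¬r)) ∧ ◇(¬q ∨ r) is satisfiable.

1. ¬((¬q → ¬r) → ◇(¬q → ¬r)) ∧ ◇(¬q ∨ r), w0
2. ¬((¬q → ¬r) → ◇(¬q → ¬r)), w0
3. ◇(¬q ∨ r), w0
4. ¬q → ¬r, w0
5. ¬◇(¬q → ¬r), w0
6. ¬(¬q → ¬r), w0
7. ¬q, w0
8. r, w0
9. ¬r, w0
Accessibility: w0Rw0
Branch closes: r and ¬r both at w0.
All branches of the tableau close; one closing branch shown above.

No, unsatisfiable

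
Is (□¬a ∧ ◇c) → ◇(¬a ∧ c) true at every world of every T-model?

Tableau for the negation ¬((□¬a ∧ ◇c) → ◇(¬a ∧ c)):
1. ¬((□¬a ∧ ◇c) → ◇(¬a ∧ c)), 0
2. □¬a ∧ ◇c, 0
3. ¬◇(¬a ∧ c), 0
4. □¬a, 0
5. ◇c, 0
6. ¬(¬a ∧ c), 0
7. ¬a, 0
8. ¬c, 0
9. c, 1
10. ¬(¬a ∧ c), 1
11. ¬a, 1
12. ¬c, 1
Accessibility: 0R0, 0R1, 1R1
Branch closes: c and ¬c both at 1.
All branches of the negation close; one closing branch shown above.

Yes, valid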